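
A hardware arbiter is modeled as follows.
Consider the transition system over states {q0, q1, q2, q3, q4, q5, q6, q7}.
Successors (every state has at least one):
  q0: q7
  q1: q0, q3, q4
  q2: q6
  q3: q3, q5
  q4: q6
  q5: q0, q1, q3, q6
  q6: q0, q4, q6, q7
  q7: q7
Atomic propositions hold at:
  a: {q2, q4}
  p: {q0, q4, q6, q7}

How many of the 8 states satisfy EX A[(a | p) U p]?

7

Sat(a | p) = {q0, q2, q4, q6, q7}
A[(a | p) U p]: least fixpoint, start Z0 = Sat(p) = {q0, q4, q6, q7}, add states in Sat(a | p) with every successor in Z. Z1 = {q0, q2, q4, q6, q7}; fixed.
Sat(A[(a | p) U p]) = {q0, q2, q4, q6, q7}
Sat(EX A[(a | p) U p]) = {s : some successor in {q0, q2, q4, q6, q7}} = {q0, q1, q2, q4, q5, q6, q7}
|Sat(EX A[(a | p) U p])| = |{q0, q1, q2, q4, q5, q6, q7}| = 7.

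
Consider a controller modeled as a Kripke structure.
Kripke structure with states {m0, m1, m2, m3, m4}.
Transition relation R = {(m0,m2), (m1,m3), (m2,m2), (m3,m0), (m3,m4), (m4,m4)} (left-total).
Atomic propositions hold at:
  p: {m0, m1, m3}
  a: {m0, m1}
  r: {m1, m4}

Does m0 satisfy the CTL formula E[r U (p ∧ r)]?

No

Sat(p ∧ r) = {m1}
E[r U (p ∧ r)]: least fixpoint, start Z0 = Sat((p ∧ r)) = {m1}, add states in Sat(r) with some successor in Z. Already a fixed point.
Sat(E[r U (p ∧ r)]) = {m1}
m0 ∉ Sat(E[r U (p ∧ r)]) = {m1}, so the formula does not hold at m0.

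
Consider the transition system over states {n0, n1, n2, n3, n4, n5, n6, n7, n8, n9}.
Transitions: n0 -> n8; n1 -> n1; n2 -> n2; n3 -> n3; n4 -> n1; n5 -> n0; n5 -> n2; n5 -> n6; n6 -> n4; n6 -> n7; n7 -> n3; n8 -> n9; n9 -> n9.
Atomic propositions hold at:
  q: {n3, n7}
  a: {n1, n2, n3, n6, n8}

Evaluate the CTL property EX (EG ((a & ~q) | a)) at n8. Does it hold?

Sat(~q) = {n0, n1, n2, n4, n5, n6, n8, n9}
Sat(a & ~q) = {n1, n2, n6, n8}
Sat((a & ~q) | a) = {n1, n2, n3, n6, n8}
EG ((a & ~q) | a): greatest fixpoint, start Z0 = {n1, n2, n3, n6, n8}, keep only states in Sat with some successor in Z. Z1 = {n1, n2, n3}; fixed.
Sat(EG ((a & ~q) | a)) = {n1, n2, n3}
Sat(EX (EG ((a & ~q) | a))) = {s : some successor in {n1, n2, n3}} = {n1, n2, n3, n4, n5, n7}
n8 ∉ Sat(EX (EG ((a & ~q) | a))) = {n1, n2, n3, n4, n5, n7}, so the formula does not hold at n8.

No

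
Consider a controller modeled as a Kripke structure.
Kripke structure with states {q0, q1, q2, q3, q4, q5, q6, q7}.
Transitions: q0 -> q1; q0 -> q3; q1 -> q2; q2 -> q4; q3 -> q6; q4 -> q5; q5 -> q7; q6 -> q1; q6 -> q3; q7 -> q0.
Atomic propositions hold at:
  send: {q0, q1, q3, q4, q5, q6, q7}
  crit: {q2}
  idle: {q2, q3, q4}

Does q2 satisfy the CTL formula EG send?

No

EG send: greatest fixpoint, start Z0 = {q0, q1, q3, q4, q5, q6, q7}, keep only states in Sat with some successor in Z. Z1 = {q0, q3, q4, q5, q6, q7}; fixed.
Sat(EG send) = {q0, q3, q4, q5, q6, q7}
q2 ∉ Sat(EG send) = {q0, q3, q4, q5, q6, q7}, so the formula does not hold at q2.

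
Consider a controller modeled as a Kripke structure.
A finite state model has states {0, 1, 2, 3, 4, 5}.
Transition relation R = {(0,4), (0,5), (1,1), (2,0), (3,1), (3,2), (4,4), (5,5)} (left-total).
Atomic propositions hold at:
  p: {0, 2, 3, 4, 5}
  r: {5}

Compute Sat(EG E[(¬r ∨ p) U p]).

Sat(¬r) = {0, 1, 2, 3, 4}
Sat(¬r ∨ p) = {0, 1, 2, 3, 4, 5}
E[(¬r ∨ p) U p]: least fixpoint, start Z0 = Sat(p) = {0, 2, 3, 4, 5}, add states in Sat(¬r ∨ p) with some successor in Z. Already a fixed point.
Sat(E[(¬r ∨ p) U p]) = {0, 2, 3, 4, 5}
EG E[(¬r ∨ p) U p]: greatest fixpoint, start Z0 = {0, 2, 3, 4, 5}, keep only states in Sat with some successor in Z. Already a fixed point.
Sat(EG E[(¬r ∨ p) U p]) = {0, 2, 3, 4, 5}

{0, 2, 3, 4, 5}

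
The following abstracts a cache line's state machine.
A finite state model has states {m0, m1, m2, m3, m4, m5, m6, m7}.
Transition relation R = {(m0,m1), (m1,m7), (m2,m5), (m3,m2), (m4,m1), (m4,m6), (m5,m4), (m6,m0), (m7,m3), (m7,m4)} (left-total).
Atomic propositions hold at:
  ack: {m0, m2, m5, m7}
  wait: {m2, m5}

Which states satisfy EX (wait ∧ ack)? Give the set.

Sat(wait ∧ ack) = {m2, m5}
Sat(EX (wait ∧ ack)) = {s : some successor in {m2, m5}} = {m2, m3}

{m2, m3}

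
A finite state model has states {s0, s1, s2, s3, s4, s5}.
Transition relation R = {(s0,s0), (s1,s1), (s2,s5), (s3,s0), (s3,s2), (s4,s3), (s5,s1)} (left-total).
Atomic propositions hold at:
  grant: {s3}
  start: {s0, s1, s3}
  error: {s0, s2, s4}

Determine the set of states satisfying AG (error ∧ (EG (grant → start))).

{s0}

Sat(grant → start) = {s0, s1, s2, s3, s4, s5}
EG (grant → start): greatest fixpoint, start Z0 = {s0, s1, s2, s3, s4, s5}, keep only states in Sat with some successor in Z. Already a fixed point.
Sat(EG (grant → start)) = {s0, s1, s2, s3, s4, s5}
Sat(error ∧ (EG (grant → start))) = {s0, s2, s4}
AG (error ∧ (EG (grant → start))): greatest fixpoint, start Z0 = {s0, s2, s4}, keep only states in Sat with every successor in Z. Z1 = {s0}; fixed.
Sat(AG (error ∧ (EG (grant → start)))) = {s0}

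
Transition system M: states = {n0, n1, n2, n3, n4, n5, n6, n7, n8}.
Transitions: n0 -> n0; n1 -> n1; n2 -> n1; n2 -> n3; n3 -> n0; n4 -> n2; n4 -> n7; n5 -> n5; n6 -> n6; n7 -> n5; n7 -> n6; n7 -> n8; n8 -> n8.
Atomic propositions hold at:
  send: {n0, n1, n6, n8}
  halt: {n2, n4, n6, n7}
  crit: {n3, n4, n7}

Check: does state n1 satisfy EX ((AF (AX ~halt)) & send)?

Yes

Sat(~halt) = {n0, n1, n3, n5, n8}
Sat(AX ~halt) = {s : every successor in {n0, n1, n3, n5, n8}} = {n0, n1, n2, n3, n5, n8}
AF (AX ~halt): least fixpoint, start Z0 = {n0, n1, n2, n3, n5, n8}, add states with every successor in Z. Already a fixed point.
Sat(AF (AX ~halt)) = {n0, n1, n2, n3, n5, n8}
Sat((AF (AX ~halt)) & send) = {n0, n1, n8}
Sat(EX ((AF (AX ~halt)) & send)) = {s : some successor in {n0, n1, n8}} = {n0, n1, n2, n3, n7, n8}
n1 ∈ Sat(EX ((AF (AX ~halt)) & send)) = {n0, n1, n2, n3, n7, n8}, so the formula holds at n1.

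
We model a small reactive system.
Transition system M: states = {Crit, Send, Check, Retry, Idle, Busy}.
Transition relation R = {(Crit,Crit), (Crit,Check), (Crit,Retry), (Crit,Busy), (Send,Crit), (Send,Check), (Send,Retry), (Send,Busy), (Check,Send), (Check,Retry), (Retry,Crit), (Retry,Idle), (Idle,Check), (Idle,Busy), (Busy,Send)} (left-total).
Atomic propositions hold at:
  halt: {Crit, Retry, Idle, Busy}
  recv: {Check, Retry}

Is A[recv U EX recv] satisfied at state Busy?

Sat(EX recv) = {s : some successor in {Check, Retry}} = {Crit, Send, Check, Idle}
A[recv U EX recv]: least fixpoint, start Z0 = Sat(EX recv) = {Crit, Send, Check, Idle}, add states in Sat(recv) with every successor in Z. Z1 = {Crit, Send, Check, Retry, Idle}; fixed.
Sat(A[recv U EX recv]) = {Crit, Send, Check, Retry, Idle}
Busy ∉ Sat(A[recv U EX recv]) = {Crit, Send, Check, Retry, Idle}, so the formula does not hold at Busy.

No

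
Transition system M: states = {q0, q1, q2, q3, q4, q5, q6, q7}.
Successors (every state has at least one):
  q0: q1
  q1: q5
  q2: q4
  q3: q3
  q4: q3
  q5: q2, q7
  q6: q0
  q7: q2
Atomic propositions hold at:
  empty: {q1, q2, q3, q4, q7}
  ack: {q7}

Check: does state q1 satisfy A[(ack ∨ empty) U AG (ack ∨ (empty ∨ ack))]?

Sat(ack ∨ empty) = {q1, q2, q3, q4, q7}
Sat(empty ∨ ack) = {q1, q2, q3, q4, q7}
Sat(ack ∨ (empty ∨ ack)) = {q1, q2, q3, q4, q7}
AG (ack ∨ (empty ∨ ack)): greatest fixpoint, start Z0 = {q1, q2, q3, q4, q7}, keep only states in Sat with every successor in Z. Z1 = {q2, q3, q4, q7}; fixed.
Sat(AG (ack ∨ (empty ∨ ack))) = {q2, q3, q4, q7}
A[(ack ∨ empty) U AG (ack ∨ (empty ∨ ack))]: least fixpoint, start Z0 = Sat(AG (ack ∨ (empty ∨ ack))) = {q2, q3, q4, q7}, add states in Sat(ack ∨ empty) with every successor in Z. Already a fixed point.
Sat(A[(ack ∨ empty) U AG (ack ∨ (empty ∨ ack))]) = {q2, q3, q4, q7}
q1 ∉ Sat(A[(ack ∨ empty) U AG (ack ∨ (empty ∨ ack))]) = {q2, q3, q4, q7}, so the formula does not hold at q1.

No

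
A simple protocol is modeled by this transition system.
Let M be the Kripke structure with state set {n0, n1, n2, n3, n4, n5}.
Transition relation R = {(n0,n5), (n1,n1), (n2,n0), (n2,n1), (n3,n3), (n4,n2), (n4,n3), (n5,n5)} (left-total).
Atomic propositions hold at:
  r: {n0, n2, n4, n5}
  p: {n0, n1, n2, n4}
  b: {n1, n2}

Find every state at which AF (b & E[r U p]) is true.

{n1, n2}

E[r U p]: least fixpoint, start Z0 = Sat(p) = {n0, n1, n2, n4}, add states in Sat(r) with some successor in Z. Already a fixed point.
Sat(E[r U p]) = {n0, n1, n2, n4}
Sat(b & E[r U p]) = {n1, n2}
AF (b & E[r U p]): least fixpoint, start Z0 = {n1, n2}, add states with every successor in Z. Already a fixed point.
Sat(AF (b & E[r U p])) = {n1, n2}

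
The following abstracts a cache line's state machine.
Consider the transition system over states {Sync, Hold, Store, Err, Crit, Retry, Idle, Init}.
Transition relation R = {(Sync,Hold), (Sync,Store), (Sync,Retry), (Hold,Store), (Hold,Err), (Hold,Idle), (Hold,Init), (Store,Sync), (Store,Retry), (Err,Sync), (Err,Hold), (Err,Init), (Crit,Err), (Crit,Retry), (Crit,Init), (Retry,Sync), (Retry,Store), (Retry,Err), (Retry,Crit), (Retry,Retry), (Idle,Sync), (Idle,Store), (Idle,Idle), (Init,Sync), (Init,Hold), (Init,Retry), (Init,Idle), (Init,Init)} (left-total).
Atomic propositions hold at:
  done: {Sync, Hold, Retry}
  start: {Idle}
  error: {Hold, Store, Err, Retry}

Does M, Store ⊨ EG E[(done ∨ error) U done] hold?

Yes

Sat(done ∨ error) = {Sync, Hold, Store, Err, Retry}
E[(done ∨ error) U done]: least fixpoint, start Z0 = Sat(done) = {Sync, Hold, Retry}, add states in Sat(done ∨ error) with some successor in Z. Z1 = {Sync, Hold, Store, Err, Retry}; fixed.
Sat(E[(done ∨ error) U done]) = {Sync, Hold, Store, Err, Retry}
EG E[(done ∨ error) U done]: greatest fixpoint, start Z0 = {Sync, Hold, Store, Err, Retry}, keep only states in Sat with some successor in Z. Already a fixed point.
Sat(EG E[(done ∨ error) U done]) = {Sync, Hold, Store, Err, Retry}
Store ∈ Sat(EG E[(done ∨ error) U done]) = {Sync, Hold, Store, Err, Retry}, so the formula holds at Store.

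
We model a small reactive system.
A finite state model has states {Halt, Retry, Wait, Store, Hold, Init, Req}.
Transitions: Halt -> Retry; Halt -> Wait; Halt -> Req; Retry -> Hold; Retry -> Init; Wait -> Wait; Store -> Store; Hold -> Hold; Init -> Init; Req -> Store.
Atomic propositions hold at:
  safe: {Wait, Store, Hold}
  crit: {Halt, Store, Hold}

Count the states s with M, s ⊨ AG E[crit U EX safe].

4

Sat(EX safe) = {s : some successor in {Wait, Store, Hold}} = {Halt, Retry, Wait, Store, Hold, Req}
E[crit U EX safe]: least fixpoint, start Z0 = Sat(EX safe) = {Halt, Retry, Wait, Store, Hold, Req}, add states in Sat(crit) with some successor in Z. Already a fixed point.
Sat(E[crit U EX safe]) = {Halt, Retry, Wait, Store, Hold, Req}
AG E[crit U EX safe]: greatest fixpoint, start Z0 = {Halt, Retry, Wait, Store, Hold, Req}, keep only states in Sat with every successor in Z. Z1 = {Halt, Wait, Store, Hold, Req}; Z2 = {Wait, Store, Hold, Req}; fixed.
Sat(AG E[crit U EX safe]) = {Wait, Store, Hold, Req}
|Sat(AG E[crit U EX safe])| = |{Wait, Store, Hold, Req}| = 4.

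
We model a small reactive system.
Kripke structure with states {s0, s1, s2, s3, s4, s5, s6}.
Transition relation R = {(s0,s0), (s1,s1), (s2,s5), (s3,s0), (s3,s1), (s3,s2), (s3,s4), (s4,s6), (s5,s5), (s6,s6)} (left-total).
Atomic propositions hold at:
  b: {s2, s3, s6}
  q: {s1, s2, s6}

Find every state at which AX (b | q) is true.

Sat(b | q) = {s1, s2, s3, s6}
Sat(AX (b | q)) = {s : every successor in {s1, s2, s3, s6}} = {s1, s4, s6}

{s1, s4, s6}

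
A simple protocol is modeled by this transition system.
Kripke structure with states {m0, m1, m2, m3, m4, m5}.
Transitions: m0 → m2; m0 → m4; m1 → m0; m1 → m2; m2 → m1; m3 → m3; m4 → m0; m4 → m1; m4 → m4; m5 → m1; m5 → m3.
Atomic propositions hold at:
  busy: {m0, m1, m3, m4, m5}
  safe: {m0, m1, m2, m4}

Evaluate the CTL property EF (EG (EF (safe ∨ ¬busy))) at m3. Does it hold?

No

Sat(¬busy) = {m2}
Sat(safe ∨ ¬busy) = {m0, m1, m2, m4}
EF (safe ∨ ¬busy): least fixpoint, start Z0 = {m0, m1, m2, m4}, add states with some successor in Z. Z1 = {m0, m1, m2, m4, m5}; fixed.
Sat(EF (safe ∨ ¬busy)) = {m0, m1, m2, m4, m5}
EG (EF (safe ∨ ¬busy)): greatest fixpoint, start Z0 = {m0, m1, m2, m4, m5}, keep only states in Sat with some successor in Z. Already a fixed point.
Sat(EG (EF (safe ∨ ¬busy))) = {m0, m1, m2, m4, m5}
EF (EG (EF (safe ∨ ¬busy))): least fixpoint, start Z0 = {m0, m1, m2, m4, m5}, add states with some successor in Z. Already a fixed point.
Sat(EF (EG (EF (safe ∨ ¬busy)))) = {m0, m1, m2, m4, m5}
m3 ∉ Sat(EF (EG (EF (safe ∨ ¬busy)))) = {m0, m1, m2, m4, m5}, so the formula does not hold at m3.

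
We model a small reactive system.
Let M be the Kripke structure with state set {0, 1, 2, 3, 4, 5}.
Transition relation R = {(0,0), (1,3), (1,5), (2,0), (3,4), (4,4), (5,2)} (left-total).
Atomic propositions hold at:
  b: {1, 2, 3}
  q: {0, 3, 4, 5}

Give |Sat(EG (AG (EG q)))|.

EG q: greatest fixpoint, start Z0 = {0, 3, 4, 5}, keep only states in Sat with some successor in Z. Z1 = {0, 3, 4}; fixed.
Sat(EG q) = {0, 3, 4}
AG (EG q): greatest fixpoint, start Z0 = {0, 3, 4}, keep only states in Sat with every successor in Z. Already a fixed point.
Sat(AG (EG q)) = {0, 3, 4}
EG (AG (EG q)): greatest fixpoint, start Z0 = {0, 3, 4}, keep only states in Sat with some successor in Z. Already a fixed point.
Sat(EG (AG (EG q))) = {0, 3, 4}
|Sat(EG (AG (EG q)))| = |{0, 3, 4}| = 3.

3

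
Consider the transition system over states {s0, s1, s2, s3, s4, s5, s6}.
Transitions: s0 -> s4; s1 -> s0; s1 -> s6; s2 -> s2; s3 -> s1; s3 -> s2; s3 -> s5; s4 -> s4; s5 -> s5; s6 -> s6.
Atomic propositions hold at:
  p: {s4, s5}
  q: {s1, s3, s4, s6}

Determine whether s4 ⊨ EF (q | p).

Sat(q | p) = {s1, s3, s4, s5, s6}
EF (q | p): least fixpoint, start Z0 = {s1, s3, s4, s5, s6}, add states with some successor in Z. Z1 = {s0, s1, s3, s4, s5, s6}; fixed.
Sat(EF (q | p)) = {s0, s1, s3, s4, s5, s6}
s4 ∈ Sat(EF (q | p)) = {s0, s1, s3, s4, s5, s6}, so the formula holds at s4.

Yes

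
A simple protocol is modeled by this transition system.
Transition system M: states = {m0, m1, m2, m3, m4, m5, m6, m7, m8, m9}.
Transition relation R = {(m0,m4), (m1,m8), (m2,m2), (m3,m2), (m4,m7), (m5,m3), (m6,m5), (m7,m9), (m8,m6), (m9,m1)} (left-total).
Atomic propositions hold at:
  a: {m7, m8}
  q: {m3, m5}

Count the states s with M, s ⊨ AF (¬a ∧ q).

9

Sat(¬a) = {m0, m1, m2, m3, m4, m5, m6, m9}
Sat(¬a ∧ q) = {m3, m5}
AF (¬a ∧ q): least fixpoint, start Z0 = {m3, m5}, add states with every successor in Z. Z1 = {m3, m5, m6}; Z2 = {m3, m5, m6, m8}; Z3 = {m1, m3, m5, m6, m8}; Z4 = {m1, m3, m5, m6, m8, m9}; Z5 = {m1, m3, m5, m6, m7, m8, m9}; Z6 = {m1, m3, m4, m5, m6, m7, m8, m9}; Z7 = {m0, m1, m3, m4, m5, m6, m7, m8, m9}; fixed.
Sat(AF (¬a ∧ q)) = {m0, m1, m3, m4, m5, m6, m7, m8, m9}
|Sat(AF (¬a ∧ q))| = |{m0, m1, m3, m4, m5, m6, m7, m8, m9}| = 9.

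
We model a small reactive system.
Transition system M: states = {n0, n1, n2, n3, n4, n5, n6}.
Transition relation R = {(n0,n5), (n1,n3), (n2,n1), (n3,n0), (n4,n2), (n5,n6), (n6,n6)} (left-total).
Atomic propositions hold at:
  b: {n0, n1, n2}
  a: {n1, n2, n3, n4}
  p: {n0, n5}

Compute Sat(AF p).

{n0, n1, n2, n3, n4, n5}

AF p: least fixpoint, start Z0 = {n0, n5}, add states with every successor in Z. Z1 = {n0, n3, n5}; Z2 = {n0, n1, n3, n5}; Z3 = {n0, n1, n2, n3, n5}; Z4 = {n0, n1, n2, n3, n4, n5}; fixed.
Sat(AF p) = {n0, n1, n2, n3, n4, n5}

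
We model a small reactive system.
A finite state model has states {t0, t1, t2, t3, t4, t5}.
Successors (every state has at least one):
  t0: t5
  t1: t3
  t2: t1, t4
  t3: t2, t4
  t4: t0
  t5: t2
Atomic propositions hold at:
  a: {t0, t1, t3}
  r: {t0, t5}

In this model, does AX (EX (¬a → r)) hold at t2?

Yes

Sat(¬a) = {t2, t4, t5}
Sat(¬a → r) = {t0, t1, t3, t5}
Sat(EX (¬a → r)) = {s : some successor in {t0, t1, t3, t5}} = {t0, t1, t2, t4}
Sat(AX (EX (¬a → r))) = {s : every successor in {t0, t1, t2, t4}} = {t2, t3, t4, t5}
t2 ∈ Sat(AX (EX (¬a → r))) = {t2, t3, t4, t5}, so the formula holds at t2.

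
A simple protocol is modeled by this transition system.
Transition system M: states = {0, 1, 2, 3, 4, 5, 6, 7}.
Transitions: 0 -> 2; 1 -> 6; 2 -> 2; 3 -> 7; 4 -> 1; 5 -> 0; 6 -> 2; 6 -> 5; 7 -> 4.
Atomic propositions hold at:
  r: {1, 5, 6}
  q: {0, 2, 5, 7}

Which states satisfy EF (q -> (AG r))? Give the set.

AG r: greatest fixpoint, start Z0 = {1, 5, 6}, keep only states in Sat with every successor in Z. Z1 = {1}; Z2 = ∅; fixed.
Sat(AG r) = ∅
Sat(q -> (AG r)) = {1, 3, 4, 6}
EF (q -> (AG r)): least fixpoint, start Z0 = {1, 3, 4, 6}, add states with some successor in Z. Z1 = {1, 3, 4, 6, 7}; fixed.
Sat(EF (q -> (AG r))) = {1, 3, 4, 6, 7}

{1, 3, 4, 6, 7}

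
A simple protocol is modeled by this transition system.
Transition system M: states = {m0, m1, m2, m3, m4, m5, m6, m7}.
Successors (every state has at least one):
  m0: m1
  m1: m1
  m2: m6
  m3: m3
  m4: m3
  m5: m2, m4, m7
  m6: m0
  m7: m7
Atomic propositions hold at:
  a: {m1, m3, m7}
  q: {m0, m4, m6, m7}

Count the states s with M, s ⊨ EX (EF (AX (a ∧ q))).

Sat(a ∧ q) = {m7}
Sat(AX (a ∧ q)) = {s : every successor in {m7}} = {m7}
EF (AX (a ∧ q)): least fixpoint, start Z0 = {m7}, add states with some successor in Z. Z1 = {m5, m7}; fixed.
Sat(EF (AX (a ∧ q))) = {m5, m7}
Sat(EX (EF (AX (a ∧ q)))) = {s : some successor in {m5, m7}} = {m5, m7}
|Sat(EX (EF (AX (a ∧ q))))| = |{m5, m7}| = 2.

2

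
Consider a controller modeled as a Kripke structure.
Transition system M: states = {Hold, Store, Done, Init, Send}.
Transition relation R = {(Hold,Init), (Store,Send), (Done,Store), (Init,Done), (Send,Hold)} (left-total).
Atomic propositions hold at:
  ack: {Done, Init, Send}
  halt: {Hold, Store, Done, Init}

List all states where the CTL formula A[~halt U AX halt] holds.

Sat(~halt) = {Send}
Sat(AX halt) = {s : every successor in {Hold, Store, Done, Init}} = {Hold, Done, Init, Send}
A[~halt U AX halt]: least fixpoint, start Z0 = Sat(AX halt) = {Hold, Done, Init, Send}, add states in Sat(~halt) with every successor in Z. Already a fixed point.
Sat(A[~halt U AX halt]) = {Hold, Done, Init, Send}

{Hold, Done, Init, Send}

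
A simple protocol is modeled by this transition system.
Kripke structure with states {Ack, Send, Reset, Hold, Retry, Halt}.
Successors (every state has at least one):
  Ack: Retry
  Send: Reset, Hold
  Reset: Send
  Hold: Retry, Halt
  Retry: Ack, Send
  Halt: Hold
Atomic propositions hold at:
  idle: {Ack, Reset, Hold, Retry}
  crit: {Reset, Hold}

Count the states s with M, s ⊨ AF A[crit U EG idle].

EG idle: greatest fixpoint, start Z0 = {Ack, Reset, Hold, Retry}, keep only states in Sat with some successor in Z. Z1 = {Ack, Hold, Retry}; fixed.
Sat(EG idle) = {Ack, Hold, Retry}
A[crit U EG idle]: least fixpoint, start Z0 = Sat(EG idle) = {Ack, Hold, Retry}, add states in Sat(crit) with every successor in Z. Already a fixed point.
Sat(A[crit U EG idle]) = {Ack, Hold, Retry}
AF A[crit U EG idle]: least fixpoint, start Z0 = {Ack, Hold, Retry}, add states with every successor in Z. Z1 = {Ack, Hold, Retry, Halt}; fixed.
Sat(AF A[crit U EG idle]) = {Ack, Hold, Retry, Halt}
|Sat(AF A[crit U EG idle])| = |{Ack, Hold, Retry, Halt}| = 4.

4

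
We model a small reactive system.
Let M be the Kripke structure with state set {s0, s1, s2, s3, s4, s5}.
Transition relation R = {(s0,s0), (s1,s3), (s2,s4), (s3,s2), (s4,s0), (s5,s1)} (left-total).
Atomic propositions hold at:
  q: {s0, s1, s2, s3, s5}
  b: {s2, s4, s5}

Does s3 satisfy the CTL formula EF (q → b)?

Sat(q → b) = {s2, s4, s5}
EF (q → b): least fixpoint, start Z0 = {s2, s4, s5}, add states with some successor in Z. Z1 = {s2, s3, s4, s5}; Z2 = {s1, s2, s3, s4, s5}; fixed.
Sat(EF (q → b)) = {s1, s2, s3, s4, s5}
s3 ∈ Sat(EF (q → b)) = {s1, s2, s3, s4, s5}, so the formula holds at s3.

Yes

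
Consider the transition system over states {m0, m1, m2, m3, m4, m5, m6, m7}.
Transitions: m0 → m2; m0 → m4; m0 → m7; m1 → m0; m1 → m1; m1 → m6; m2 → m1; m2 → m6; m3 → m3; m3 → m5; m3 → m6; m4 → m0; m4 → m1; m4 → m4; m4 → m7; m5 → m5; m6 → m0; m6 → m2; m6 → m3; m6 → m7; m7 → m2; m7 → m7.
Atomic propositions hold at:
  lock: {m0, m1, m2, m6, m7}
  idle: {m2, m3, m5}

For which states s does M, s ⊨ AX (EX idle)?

{m3, m5}

Sat(EX idle) = {s : some successor in {m2, m3, m5}} = {m0, m3, m5, m6, m7}
Sat(AX (EX idle)) = {s : every successor in {m0, m3, m5, m6, m7}} = {m3, m5}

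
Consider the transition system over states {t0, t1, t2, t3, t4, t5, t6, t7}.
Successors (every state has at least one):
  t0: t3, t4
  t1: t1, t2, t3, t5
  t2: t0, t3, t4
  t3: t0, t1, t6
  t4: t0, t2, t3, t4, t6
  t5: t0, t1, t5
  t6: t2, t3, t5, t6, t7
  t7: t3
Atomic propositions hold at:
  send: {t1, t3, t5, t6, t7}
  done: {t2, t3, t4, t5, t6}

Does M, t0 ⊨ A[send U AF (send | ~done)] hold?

Sat(~done) = {t0, t1, t7}
Sat(send | ~done) = {t0, t1, t3, t5, t6, t7}
AF (send | ~done): least fixpoint, start Z0 = {t0, t1, t3, t5, t6, t7}, add states with every successor in Z. Already a fixed point.
Sat(AF (send | ~done)) = {t0, t1, t3, t5, t6, t7}
A[send U AF (send | ~done)]: least fixpoint, start Z0 = Sat(AF (send | ~done)) = {t0, t1, t3, t5, t6, t7}, add states in Sat(send) with every successor in Z. Already a fixed point.
Sat(A[send U AF (send | ~done)]) = {t0, t1, t3, t5, t6, t7}
t0 ∈ Sat(A[send U AF (send | ~done)]) = {t0, t1, t3, t5, t6, t7}, so the formula holds at t0.

Yes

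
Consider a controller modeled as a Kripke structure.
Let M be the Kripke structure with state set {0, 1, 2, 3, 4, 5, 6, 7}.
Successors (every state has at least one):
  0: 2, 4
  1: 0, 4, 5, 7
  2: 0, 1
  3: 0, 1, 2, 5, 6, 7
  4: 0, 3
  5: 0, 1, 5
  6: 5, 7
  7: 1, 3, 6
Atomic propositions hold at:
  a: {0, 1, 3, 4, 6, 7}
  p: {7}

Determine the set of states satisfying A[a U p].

A[a U p]: least fixpoint, start Z0 = Sat(p) = {7}, add states in Sat(a) with every successor in Z. Already a fixed point.
Sat(A[a U p]) = {7}

{7}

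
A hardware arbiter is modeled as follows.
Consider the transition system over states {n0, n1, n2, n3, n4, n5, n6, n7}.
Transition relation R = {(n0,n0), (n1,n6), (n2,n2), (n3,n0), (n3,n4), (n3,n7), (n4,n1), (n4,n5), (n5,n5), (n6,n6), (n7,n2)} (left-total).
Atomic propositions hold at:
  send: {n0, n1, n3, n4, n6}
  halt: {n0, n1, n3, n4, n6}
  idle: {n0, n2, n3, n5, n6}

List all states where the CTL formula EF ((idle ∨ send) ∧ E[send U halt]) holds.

{n0, n1, n3, n4, n6}

Sat(idle ∨ send) = {n0, n1, n2, n3, n4, n5, n6}
E[send U halt]: least fixpoint, start Z0 = Sat(halt) = {n0, n1, n3, n4, n6}, add states in Sat(send) with some successor in Z. Already a fixed point.
Sat(E[send U halt]) = {n0, n1, n3, n4, n6}
Sat((idle ∨ send) ∧ E[send U halt]) = {n0, n1, n3, n4, n6}
EF ((idle ∨ send) ∧ E[send U halt]): least fixpoint, start Z0 = {n0, n1, n3, n4, n6}, add states with some successor in Z. Already a fixed point.
Sat(EF ((idle ∨ send) ∧ E[send U halt])) = {n0, n1, n3, n4, n6}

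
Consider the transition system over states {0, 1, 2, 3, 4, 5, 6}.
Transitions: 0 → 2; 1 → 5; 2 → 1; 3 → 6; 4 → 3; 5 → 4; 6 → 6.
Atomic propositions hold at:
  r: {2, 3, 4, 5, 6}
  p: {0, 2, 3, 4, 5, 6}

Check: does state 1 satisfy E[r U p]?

E[r U p]: least fixpoint, start Z0 = Sat(p) = {0, 2, 3, 4, 5, 6}, add states in Sat(r) with some successor in Z. Already a fixed point.
Sat(E[r U p]) = {0, 2, 3, 4, 5, 6}
1 ∉ Sat(E[r U p]) = {0, 2, 3, 4, 5, 6}, so the formula does not hold at 1.

No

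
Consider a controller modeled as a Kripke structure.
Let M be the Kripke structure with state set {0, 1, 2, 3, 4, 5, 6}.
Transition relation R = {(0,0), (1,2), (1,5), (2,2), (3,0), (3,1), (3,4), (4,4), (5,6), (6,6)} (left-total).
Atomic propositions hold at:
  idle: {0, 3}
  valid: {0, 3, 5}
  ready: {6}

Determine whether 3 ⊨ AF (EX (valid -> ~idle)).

Yes

Sat(~idle) = {1, 2, 4, 5, 6}
Sat(valid -> ~idle) = {1, 2, 4, 5, 6}
Sat(EX (valid -> ~idle)) = {s : some successor in {1, 2, 4, 5, 6}} = {1, 2, 3, 4, 5, 6}
AF (EX (valid -> ~idle)): least fixpoint, start Z0 = {1, 2, 3, 4, 5, 6}, add states with every successor in Z. Already a fixed point.
Sat(AF (EX (valid -> ~idle))) = {1, 2, 3, 4, 5, 6}
3 ∈ Sat(AF (EX (valid -> ~idle))) = {1, 2, 3, 4, 5, 6}, so the formula holds at 3.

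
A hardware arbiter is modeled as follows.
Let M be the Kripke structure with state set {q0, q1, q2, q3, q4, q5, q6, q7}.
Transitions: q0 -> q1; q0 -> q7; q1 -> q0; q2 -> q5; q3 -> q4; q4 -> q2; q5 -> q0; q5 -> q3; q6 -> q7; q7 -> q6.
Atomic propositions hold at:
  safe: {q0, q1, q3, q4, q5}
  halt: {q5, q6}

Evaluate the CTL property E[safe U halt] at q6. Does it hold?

E[safe U halt]: least fixpoint, start Z0 = Sat(halt) = {q5, q6}, add states in Sat(safe) with some successor in Z. Already a fixed point.
Sat(E[safe U halt]) = {q5, q6}
q6 ∈ Sat(E[safe U halt]) = {q5, q6}, so the formula holds at q6.

Yes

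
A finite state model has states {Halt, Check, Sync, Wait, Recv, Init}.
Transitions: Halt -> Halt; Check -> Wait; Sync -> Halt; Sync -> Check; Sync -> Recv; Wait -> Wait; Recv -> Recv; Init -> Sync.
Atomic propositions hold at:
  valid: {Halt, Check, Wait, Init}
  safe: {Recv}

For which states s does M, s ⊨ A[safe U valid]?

A[safe U valid]: least fixpoint, start Z0 = Sat(valid) = {Halt, Check, Wait, Init}, add states in Sat(safe) with every successor in Z. Already a fixed point.
Sat(A[safe U valid]) = {Halt, Check, Wait, Init}

{Halt, Check, Wait, Init}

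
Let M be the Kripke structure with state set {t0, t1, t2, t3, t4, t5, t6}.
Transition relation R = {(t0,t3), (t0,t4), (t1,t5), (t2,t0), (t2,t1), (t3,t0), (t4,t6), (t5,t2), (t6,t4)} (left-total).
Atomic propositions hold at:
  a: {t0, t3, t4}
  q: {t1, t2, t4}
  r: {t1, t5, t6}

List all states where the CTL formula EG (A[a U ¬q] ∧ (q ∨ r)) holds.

{t4, t6}

Sat(¬q) = {t0, t3, t5, t6}
A[a U ¬q]: least fixpoint, start Z0 = Sat(¬q) = {t0, t3, t5, t6}, add states in Sat(a) with every successor in Z. Z1 = {t0, t3, t4, t5, t6}; fixed.
Sat(A[a U ¬q]) = {t0, t3, t4, t5, t6}
Sat(q ∨ r) = {t1, t2, t4, t5, t6}
Sat(A[a U ¬q] ∧ (q ∨ r)) = {t4, t5, t6}
EG (A[a U ¬q] ∧ (q ∨ r)): greatest fixpoint, start Z0 = {t4, t5, t6}, keep only states in Sat with some successor in Z. Z1 = {t4, t6}; fixed.
Sat(EG (A[a U ¬q] ∧ (q ∨ r))) = {t4, t6}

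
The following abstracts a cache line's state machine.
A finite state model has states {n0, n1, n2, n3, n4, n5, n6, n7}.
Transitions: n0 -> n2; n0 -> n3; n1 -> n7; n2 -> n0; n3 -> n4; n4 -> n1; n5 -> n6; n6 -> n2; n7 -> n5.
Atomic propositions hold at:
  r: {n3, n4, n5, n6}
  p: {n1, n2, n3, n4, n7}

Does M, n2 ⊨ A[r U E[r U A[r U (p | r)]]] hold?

Sat(p | r) = {n1, n2, n3, n4, n5, n6, n7}
A[r U (p | r)]: least fixpoint, start Z0 = Sat((p | r)) = {n1, n2, n3, n4, n5, n6, n7}, add states in Sat(r) with every successor in Z. Already a fixed point.
Sat(A[r U (p | r)]) = {n1, n2, n3, n4, n5, n6, n7}
E[r U A[r U (p | r)]]: least fixpoint, start Z0 = Sat(A[r U (p | r)]) = {n1, n2, n3, n4, n5, n6, n7}, add states in Sat(r) with some successor in Z. Already a fixed point.
Sat(E[r U A[r U (p | r)]]) = {n1, n2, n3, n4, n5, n6, n7}
A[r U E[r U A[r U (p | r)]]]: least fixpoint, start Z0 = Sat(E[r U A[r U (p | r)]]) = {n1, n2, n3, n4, n5, n6, n7}, add states in Sat(r) with every successor in Z. Already a fixed point.
Sat(A[r U E[r U A[r U (p | r)]]]) = {n1, n2, n3, n4, n5, n6, n7}
n2 ∈ Sat(A[r U E[r U A[r U (p | r)]]]) = {n1, n2, n3, n4, n5, n6, n7}, so the formula holds at n2.

Yes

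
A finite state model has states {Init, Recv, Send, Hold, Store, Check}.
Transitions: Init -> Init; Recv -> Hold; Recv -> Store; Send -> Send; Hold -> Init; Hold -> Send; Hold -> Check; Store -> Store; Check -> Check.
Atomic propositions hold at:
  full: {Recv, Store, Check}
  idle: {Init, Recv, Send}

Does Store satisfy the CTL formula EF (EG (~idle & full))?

Yes

Sat(~idle) = {Hold, Store, Check}
Sat(~idle & full) = {Store, Check}
EG (~idle & full): greatest fixpoint, start Z0 = {Store, Check}, keep only states in Sat with some successor in Z. Already a fixed point.
Sat(EG (~idle & full)) = {Store, Check}
EF (EG (~idle & full)): least fixpoint, start Z0 = {Store, Check}, add states with some successor in Z. Z1 = {Recv, Hold, Store, Check}; fixed.
Sat(EF (EG (~idle & full))) = {Recv, Hold, Store, Check}
Store ∈ Sat(EF (EG (~idle & full))) = {Recv, Hold, Store, Check}, so the formula holds at Store.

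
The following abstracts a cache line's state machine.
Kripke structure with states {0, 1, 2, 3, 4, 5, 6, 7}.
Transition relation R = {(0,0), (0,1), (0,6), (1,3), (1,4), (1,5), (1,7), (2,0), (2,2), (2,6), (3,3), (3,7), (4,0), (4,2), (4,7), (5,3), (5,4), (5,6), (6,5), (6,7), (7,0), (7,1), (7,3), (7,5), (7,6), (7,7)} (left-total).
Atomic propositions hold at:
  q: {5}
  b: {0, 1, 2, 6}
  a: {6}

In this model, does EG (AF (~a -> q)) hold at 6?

Sat(~a) = {0, 1, 2, 3, 4, 5, 7}
Sat(~a -> q) = {5, 6}
AF (~a -> q): least fixpoint, start Z0 = {5, 6}, add states with every successor in Z. Already a fixed point.
Sat(AF (~a -> q)) = {5, 6}
EG (AF (~a -> q)): greatest fixpoint, start Z0 = {5, 6}, keep only states in Sat with some successor in Z. Already a fixed point.
Sat(EG (AF (~a -> q))) = {5, 6}
6 ∈ Sat(EG (AF (~a -> q))) = {5, 6}, so the formula holds at 6.

Yes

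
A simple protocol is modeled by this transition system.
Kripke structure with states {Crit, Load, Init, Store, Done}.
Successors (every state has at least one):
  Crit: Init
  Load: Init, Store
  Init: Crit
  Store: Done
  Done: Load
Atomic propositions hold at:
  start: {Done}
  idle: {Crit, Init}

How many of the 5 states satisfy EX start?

Sat(EX start) = {s : some successor in {Done}} = {Store}
|Sat(EX start)| = |{Store}| = 1.

1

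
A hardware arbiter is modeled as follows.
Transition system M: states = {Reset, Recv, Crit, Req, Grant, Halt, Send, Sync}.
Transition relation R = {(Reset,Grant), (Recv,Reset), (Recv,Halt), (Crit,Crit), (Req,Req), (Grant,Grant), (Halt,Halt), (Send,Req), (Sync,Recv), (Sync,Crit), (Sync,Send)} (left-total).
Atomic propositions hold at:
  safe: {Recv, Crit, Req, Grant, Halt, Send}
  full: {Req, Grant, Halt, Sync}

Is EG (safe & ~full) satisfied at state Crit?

Sat(~full) = {Reset, Recv, Crit, Send}
Sat(safe & ~full) = {Recv, Crit, Send}
EG (safe & ~full): greatest fixpoint, start Z0 = {Recv, Crit, Send}, keep only states in Sat with some successor in Z. Z1 = {Crit}; fixed.
Sat(EG (safe & ~full)) = {Crit}
Crit ∈ Sat(EG (safe & ~full)) = {Crit}, so the formula holds at Crit.

Yes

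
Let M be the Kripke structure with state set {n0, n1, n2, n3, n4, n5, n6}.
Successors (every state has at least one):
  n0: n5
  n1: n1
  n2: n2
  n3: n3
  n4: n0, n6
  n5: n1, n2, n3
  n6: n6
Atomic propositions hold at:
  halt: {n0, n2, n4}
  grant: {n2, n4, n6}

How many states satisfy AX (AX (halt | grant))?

Sat(halt | grant) = {n0, n2, n4, n6}
Sat(AX (halt | grant)) = {s : every successor in {n0, n2, n4, n6}} = {n2, n4, n6}
Sat(AX (AX (halt | grant))) = {s : every successor in {n2, n4, n6}} = {n2, n6}
|Sat(AX (AX (halt | grant)))| = |{n2, n6}| = 2.

2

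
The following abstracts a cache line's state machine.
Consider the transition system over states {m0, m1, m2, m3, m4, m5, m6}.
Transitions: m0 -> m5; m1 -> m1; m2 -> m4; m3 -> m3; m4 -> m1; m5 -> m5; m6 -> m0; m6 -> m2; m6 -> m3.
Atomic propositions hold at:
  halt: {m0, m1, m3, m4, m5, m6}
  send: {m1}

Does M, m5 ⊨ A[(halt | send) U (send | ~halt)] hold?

Sat(halt | send) = {m0, m1, m3, m4, m5, m6}
Sat(~halt) = {m2}
Sat(send | ~halt) = {m1, m2}
A[(halt | send) U (send | ~halt)]: least fixpoint, start Z0 = Sat((send | ~halt)) = {m1, m2}, add states in Sat(halt | send) with every successor in Z. Z1 = {m1, m2, m4}; fixed.
Sat(A[(halt | send) U (send | ~halt)]) = {m1, m2, m4}
m5 ∉ Sat(A[(halt | send) U (send | ~halt)]) = {m1, m2, m4}, so the formula does not hold at m5.

No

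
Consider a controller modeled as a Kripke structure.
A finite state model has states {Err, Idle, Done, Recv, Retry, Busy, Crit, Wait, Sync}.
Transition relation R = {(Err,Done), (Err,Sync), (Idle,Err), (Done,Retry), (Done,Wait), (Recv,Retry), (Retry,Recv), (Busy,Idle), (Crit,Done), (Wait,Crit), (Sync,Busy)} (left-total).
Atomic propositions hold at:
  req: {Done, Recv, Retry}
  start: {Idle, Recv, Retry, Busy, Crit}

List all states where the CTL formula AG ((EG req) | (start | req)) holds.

EG req: greatest fixpoint, start Z0 = {Done, Recv, Retry}, keep only states in Sat with some successor in Z. Already a fixed point.
Sat(EG req) = {Done, Recv, Retry}
Sat(start | req) = {Idle, Done, Recv, Retry, Busy, Crit}
Sat((EG req) | (start | req)) = {Idle, Done, Recv, Retry, Busy, Crit}
AG ((EG req) | (start | req)): greatest fixpoint, start Z0 = {Idle, Done, Recv, Retry, Busy, Crit}, keep only states in Sat with every successor in Z. Z1 = {Recv, Retry, Busy, Crit}; Z2 = {Recv, Retry}; fixed.
Sat(AG ((EG req) | (start | req))) = {Recv, Retry}

{Recv, Retry}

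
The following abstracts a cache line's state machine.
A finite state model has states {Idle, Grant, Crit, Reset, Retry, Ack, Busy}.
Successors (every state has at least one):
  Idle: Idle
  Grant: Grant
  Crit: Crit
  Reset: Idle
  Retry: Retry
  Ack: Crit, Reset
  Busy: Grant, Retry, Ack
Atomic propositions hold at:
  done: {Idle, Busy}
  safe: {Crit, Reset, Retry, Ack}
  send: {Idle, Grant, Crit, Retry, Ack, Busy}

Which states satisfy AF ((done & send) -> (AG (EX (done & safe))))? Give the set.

Sat(done & send) = {Idle, Busy}
Sat(done & safe) = ∅
Sat(EX (done & safe)) = {s : some successor in ∅} = ∅
AG (EX (done & safe)): greatest fixpoint, start Z0 = ∅, keep only states in Sat with every successor in Z. Already a fixed point.
Sat(AG (EX (done & safe))) = ∅
Sat((done & send) -> (AG (EX (done & safe)))) = {Grant, Crit, Reset, Retry, Ack}
AF ((done & send) -> (AG (EX (done & safe)))): least fixpoint, start Z0 = {Grant, Crit, Reset, Retry, Ack}, add states with every successor in Z. Z1 = {Grant, Crit, Reset, Retry, Ack, Busy}; fixed.
Sat(AF ((done & send) -> (AG (EX (done & safe))))) = {Grant, Crit, Reset, Retry, Ack, Busy}

{Grant, Crit, Reset, Retry, Ack, Busy}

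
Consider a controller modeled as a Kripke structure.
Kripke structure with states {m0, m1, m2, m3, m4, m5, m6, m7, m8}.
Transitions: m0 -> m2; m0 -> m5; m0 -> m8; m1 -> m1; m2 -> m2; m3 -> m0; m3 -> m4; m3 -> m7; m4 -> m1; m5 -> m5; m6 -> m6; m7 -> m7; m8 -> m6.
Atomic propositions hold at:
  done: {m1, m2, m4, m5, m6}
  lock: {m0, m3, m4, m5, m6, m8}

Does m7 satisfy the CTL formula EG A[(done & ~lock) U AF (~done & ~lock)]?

Yes

Sat(~lock) = {m1, m2, m7}
Sat(done & ~lock) = {m1, m2}
Sat(~done) = {m0, m3, m7, m8}
Sat(~done & ~lock) = {m7}
AF (~done & ~lock): least fixpoint, start Z0 = {m7}, add states with every successor in Z. Already a fixed point.
Sat(AF (~done & ~lock)) = {m7}
A[(done & ~lock) U AF (~done & ~lock)]: least fixpoint, start Z0 = Sat(AF (~done & ~lock)) = {m7}, add states in Sat(done & ~lock) with every successor in Z. Already a fixed point.
Sat(A[(done & ~lock) U AF (~done & ~lock)]) = {m7}
EG A[(done & ~lock) U AF (~done & ~lock)]: greatest fixpoint, start Z0 = {m7}, keep only states in Sat with some successor in Z. Already a fixed point.
Sat(EG A[(done & ~lock) U AF (~done & ~lock)]) = {m7}
m7 ∈ Sat(EG A[(done & ~lock) U AF (~done & ~lock)]) = {m7}, so the formula holds at m7.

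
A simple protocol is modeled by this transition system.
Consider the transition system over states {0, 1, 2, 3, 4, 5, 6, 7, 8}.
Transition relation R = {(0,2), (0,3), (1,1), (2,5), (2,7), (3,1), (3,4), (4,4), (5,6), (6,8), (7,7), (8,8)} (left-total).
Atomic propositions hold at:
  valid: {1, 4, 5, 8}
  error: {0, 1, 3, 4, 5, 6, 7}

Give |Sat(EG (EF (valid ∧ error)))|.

4

Sat(valid ∧ error) = {1, 4, 5}
EF (valid ∧ error): least fixpoint, start Z0 = {1, 4, 5}, add states with some successor in Z. Z1 = {1, 2, 3, 4, 5}; Z2 = {0, 1, 2, 3, 4, 5}; fixed.
Sat(EF (valid ∧ error)) = {0, 1, 2, 3, 4, 5}
EG (EF (valid ∧ error)): greatest fixpoint, start Z0 = {0, 1, 2, 3, 4, 5}, keep only states in Sat with some successor in Z. Z1 = {0, 1, 2, 3, 4}; Z2 = {0, 1, 3, 4}; fixed.
Sat(EG (EF (valid ∧ error))) = {0, 1, 3, 4}
|Sat(EG (EF (valid ∧ error)))| = |{0, 1, 3, 4}| = 4.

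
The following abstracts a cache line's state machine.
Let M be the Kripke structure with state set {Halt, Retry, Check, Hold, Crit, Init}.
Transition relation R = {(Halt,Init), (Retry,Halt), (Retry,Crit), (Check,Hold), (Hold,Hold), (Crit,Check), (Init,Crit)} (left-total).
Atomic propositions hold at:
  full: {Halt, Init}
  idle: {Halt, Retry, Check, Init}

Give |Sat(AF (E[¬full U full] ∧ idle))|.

3

Sat(¬full) = {Retry, Check, Hold, Crit}
E[¬full U full]: least fixpoint, start Z0 = Sat(full) = {Halt, Init}, add states in Sat(¬full) with some successor in Z. Z1 = {Halt, Retry, Init}; fixed.
Sat(E[¬full U full]) = {Halt, Retry, Init}
Sat(E[¬full U full] ∧ idle) = {Halt, Retry, Init}
AF (E[¬full U full] ∧ idle): least fixpoint, start Z0 = {Halt, Retry, Init}, add states with every successor in Z. Already a fixed point.
Sat(AF (E[¬full U full] ∧ idle)) = {Halt, Retry, Init}
|Sat(AF (E[¬full U full] ∧ idle))| = |{Halt, Retry, Init}| = 3.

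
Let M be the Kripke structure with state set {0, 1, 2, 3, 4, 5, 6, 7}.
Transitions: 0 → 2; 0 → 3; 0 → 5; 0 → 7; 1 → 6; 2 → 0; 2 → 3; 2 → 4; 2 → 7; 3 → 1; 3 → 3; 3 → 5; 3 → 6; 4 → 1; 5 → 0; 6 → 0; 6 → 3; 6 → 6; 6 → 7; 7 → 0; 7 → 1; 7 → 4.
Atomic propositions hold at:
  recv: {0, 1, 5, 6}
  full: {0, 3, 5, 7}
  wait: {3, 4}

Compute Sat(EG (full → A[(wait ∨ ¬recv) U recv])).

Sat(¬recv) = {2, 3, 4, 7}
Sat(wait ∨ ¬recv) = {2, 3, 4, 7}
A[(wait ∨ ¬recv) U recv]: least fixpoint, start Z0 = Sat(recv) = {0, 1, 5, 6}, add states in Sat(wait ∨ ¬recv) with every successor in Z. Z1 = {0, 1, 4, 5, 6}; Z2 = {0, 1, 4, 5, 6, 7}; fixed.
Sat(A[(wait ∨ ¬recv) U recv]) = {0, 1, 4, 5, 6, 7}
Sat(full → A[(wait ∨ ¬recv) U recv]) = {0, 1, 2, 4, 5, 6, 7}
EG (full → A[(wait ∨ ¬recv) U recv]): greatest fixpoint, start Z0 = {0, 1, 2, 4, 5, 6, 7}, keep only states in Sat with some successor in Z. Already a fixed point.
Sat(EG (full → A[(wait ∨ ¬recv) U recv])) = {0, 1, 2, 4, 5, 6, 7}

{0, 1, 2, 4, 5, 6, 7}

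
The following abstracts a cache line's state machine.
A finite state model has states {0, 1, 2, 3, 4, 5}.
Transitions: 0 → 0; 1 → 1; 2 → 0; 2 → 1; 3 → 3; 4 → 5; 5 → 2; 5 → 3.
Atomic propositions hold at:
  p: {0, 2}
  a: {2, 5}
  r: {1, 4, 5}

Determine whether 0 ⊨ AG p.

AG p: greatest fixpoint, start Z0 = {0, 2}, keep only states in Sat with every successor in Z. Z1 = {0}; fixed.
Sat(AG p) = {0}
0 ∈ Sat(AG p) = {0}, so the formula holds at 0.

Yes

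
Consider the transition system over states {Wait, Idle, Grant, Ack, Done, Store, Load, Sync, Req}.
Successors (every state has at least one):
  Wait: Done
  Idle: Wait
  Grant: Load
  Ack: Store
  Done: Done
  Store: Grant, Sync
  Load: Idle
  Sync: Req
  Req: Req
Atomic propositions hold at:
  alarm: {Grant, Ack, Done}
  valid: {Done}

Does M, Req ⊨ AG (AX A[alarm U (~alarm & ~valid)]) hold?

Yes

Sat(~alarm) = {Wait, Idle, Store, Load, Sync, Req}
Sat(~valid) = {Wait, Idle, Grant, Ack, Store, Load, Sync, Req}
Sat(~alarm & ~valid) = {Wait, Idle, Store, Load, Sync, Req}
A[alarm U (~alarm & ~valid)]: least fixpoint, start Z0 = Sat((~alarm & ~valid)) = {Wait, Idle, Store, Load, Sync, Req}, add states in Sat(alarm) with every successor in Z. Z1 = {Wait, Idle, Grant, Ack, Store, Load, Sync, Req}; fixed.
Sat(A[alarm U (~alarm & ~valid)]) = {Wait, Idle, Grant, Ack, Store, Load, Sync, Req}
Sat(AX A[alarm U (~alarm & ~valid)]) = {s : every successor in {Wait, Idle, Grant, Ack, Store, Load, Sync, Req}} = {Idle, Grant, Ack, Store, Load, Sync, Req}
AG (AX A[alarm U (~alarm & ~valid)]): greatest fixpoint, start Z0 = {Idle, Grant, Ack, Store, Load, Sync, Req}, keep only states in Sat with every successor in Z. Z1 = {Grant, Ack, Store, Load, Sync, Req}; Z2 = {Grant, Ack, Store, Sync, Req}; Z3 = {Ack, Store, Sync, Req}; Z4 = {Ack, Sync, Req}; Z5 = {Sync, Req}; fixed.
Sat(AG (AX A[alarm U (~alarm & ~valid)])) = {Sync, Req}
Req ∈ Sat(AG (AX A[alarm U (~alarm & ~valid)])) = {Sync, Req}, so the formula holds at Req.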